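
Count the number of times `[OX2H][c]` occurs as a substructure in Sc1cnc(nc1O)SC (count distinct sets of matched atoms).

1

[OX2H][c] is the SMARTS for a phenol: a hydroxyl oxygen attached to an aromatic carbon.
Exactly one fragment in the molecule meets all constraints, giving 1 match.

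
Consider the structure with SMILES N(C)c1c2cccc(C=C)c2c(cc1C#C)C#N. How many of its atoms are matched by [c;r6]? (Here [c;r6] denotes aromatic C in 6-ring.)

10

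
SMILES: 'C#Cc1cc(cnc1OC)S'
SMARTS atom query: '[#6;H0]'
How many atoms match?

4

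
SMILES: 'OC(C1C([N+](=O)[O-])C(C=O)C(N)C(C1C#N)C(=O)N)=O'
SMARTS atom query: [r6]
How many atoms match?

6

The query [r6] means: r6 matches atoms in a six-membered ring.
Check the 20 heavy atoms by environment: 6× C (in 6-ring) → match; 4× C (acyclic) → no; 5× O (acyclic) → no; 3× N (acyclic) → no; 1× N (charge +1, acyclic) → no; 1× O (charge -1, acyclic) → no.
That gives 6 matching atoms.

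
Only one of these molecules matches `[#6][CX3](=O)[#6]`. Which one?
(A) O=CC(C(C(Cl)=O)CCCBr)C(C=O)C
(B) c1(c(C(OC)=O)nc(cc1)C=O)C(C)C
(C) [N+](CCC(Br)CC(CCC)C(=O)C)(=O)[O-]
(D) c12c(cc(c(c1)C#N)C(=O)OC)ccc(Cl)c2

C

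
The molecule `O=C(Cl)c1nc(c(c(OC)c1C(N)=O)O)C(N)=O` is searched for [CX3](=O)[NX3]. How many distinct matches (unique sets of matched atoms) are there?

[CX3](=O)[NX3] is the SMARTS for an amide: a carbonyl carbon bonded to a trivalent nitrogen.
The molecule carries 2 separate instances of a primary amide (-C(=O)NH2) meeting every constraint; each maps to a distinct set of atoms, giving 2 matches.

2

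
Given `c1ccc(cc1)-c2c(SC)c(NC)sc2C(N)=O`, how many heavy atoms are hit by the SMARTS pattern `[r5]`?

Check the 18 heavy atoms by environment: 1× s (aromatic, in 5-ring) → match; 4× c (aromatic, in 5-ring) → match; 6× c (aromatic, in 6-ring) → no; 3× C (acyclic) → no; 1× O (acyclic) → no; 2× N (acyclic) → no; 1× S (acyclic) → no.
Summing the matching environments: 1 + 4 = 5 matching atoms.

5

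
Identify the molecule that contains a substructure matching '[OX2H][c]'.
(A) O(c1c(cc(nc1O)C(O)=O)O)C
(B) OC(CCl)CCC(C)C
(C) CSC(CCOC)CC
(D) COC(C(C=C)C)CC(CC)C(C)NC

[OX2H][c] describes a hydroxyl oxygen attached to an aromatic carbon (a phenol).
(A) contains a hydroxyl group (-OH), which satisfies every atom and bond constraint.
(B) has a hydroxyl group (-OH) but the -OH is on an aliphatic carbon, not an aromatic c.
(C) has a methoxy ether (-OCH3) but the oxygen has H0, not H1.
(D) has a methoxy ether (-OCH3) but the oxygen has H0, not H1.
So the answer is (A).

A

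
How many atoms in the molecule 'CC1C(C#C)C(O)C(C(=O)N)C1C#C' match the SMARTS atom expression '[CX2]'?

4

Check the 14 heavy atoms by environment: 6× C (X4) → no; 1× O (X2) → no; 1× C (X3) → no; 1× O (X1) → no; 1× N (X3) → no; 4× C (X2) → match.
That gives 4 matching atoms.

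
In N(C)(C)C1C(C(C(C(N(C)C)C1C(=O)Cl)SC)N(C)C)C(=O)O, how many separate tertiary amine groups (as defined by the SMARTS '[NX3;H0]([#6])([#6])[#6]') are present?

[NX3;H0]([#6])([#6])[#6] is the SMARTS for a tertiary amine: a trivalent nitrogen with no H, bonded to three carbons.
The molecule carries 3 separate instances of a dimethylamino group (-N(CH3)2) meeting every constraint; each maps to a distinct set of atoms, giving 3 matches.

3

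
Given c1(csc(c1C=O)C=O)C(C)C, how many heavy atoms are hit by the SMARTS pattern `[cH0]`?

3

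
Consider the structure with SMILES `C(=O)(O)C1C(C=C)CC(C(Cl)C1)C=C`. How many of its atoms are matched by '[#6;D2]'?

The query [#6;D2] means: any carbon bonded to exactly two heavy atoms.
Check the 14 heavy atoms by environment: 4× C (D2) → match; 5× C (D3) → no; 2× C (D1) → no; 2× O (D1) → no; 1× Cl (D1) → no.
That gives 4 matching atoms.

4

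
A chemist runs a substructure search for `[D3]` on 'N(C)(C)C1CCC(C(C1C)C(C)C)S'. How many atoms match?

6

The query [D3] means: atom with exactly three heavy-atom neighbours.
Check the 14 heavy atoms by environment: 5× C (D3) → match; 2× C (D2) → no; 1× S (D1) → no; 5× C (D1) → no; 1× N (D3) → match.
Summing the matching environments: 5 + 1 = 6 matching atoms.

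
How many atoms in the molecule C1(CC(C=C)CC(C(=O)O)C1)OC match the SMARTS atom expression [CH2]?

4

The query [CH2] means: aliphatic carbon with exactly two hydrogens.
Check the 13 heavy atoms by environment: 4× C (H2) → match; 4× C (H1) → no; 2× O (H0) → no; 1× C (H3) → no; 1× C (H0) → no; 1× O (H1) → no.
That gives 4 matching atoms.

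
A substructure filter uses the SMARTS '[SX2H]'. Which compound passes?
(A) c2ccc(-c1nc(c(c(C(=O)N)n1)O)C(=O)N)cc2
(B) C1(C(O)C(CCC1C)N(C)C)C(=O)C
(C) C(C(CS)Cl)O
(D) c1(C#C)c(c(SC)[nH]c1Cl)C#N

C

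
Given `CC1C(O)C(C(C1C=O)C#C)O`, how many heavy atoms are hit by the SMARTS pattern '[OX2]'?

2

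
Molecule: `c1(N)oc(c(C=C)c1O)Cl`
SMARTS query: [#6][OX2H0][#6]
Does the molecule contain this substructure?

The pattern [#6][OX2H0][#6] describes an aliphatic oxygen bridging two carbons with no H on the oxygen — an ether.
The closest candidate here is a hydroxyl group (-OH), but the oxygen has H1, not H0 bridging two carbons. No other fragment satisfies the full query, so there is no match.

No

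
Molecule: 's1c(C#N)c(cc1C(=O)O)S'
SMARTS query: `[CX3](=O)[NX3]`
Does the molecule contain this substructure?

No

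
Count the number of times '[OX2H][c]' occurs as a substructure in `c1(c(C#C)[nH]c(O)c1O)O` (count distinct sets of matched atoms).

3

[OX2H][c] is the SMARTS for a phenol: a hydroxyl oxygen attached to an aromatic carbon.
The molecule carries 3 separate instances of a hydroxyl group (-OH) meeting every constraint; each maps to a distinct set of atoms, giving 3 matches.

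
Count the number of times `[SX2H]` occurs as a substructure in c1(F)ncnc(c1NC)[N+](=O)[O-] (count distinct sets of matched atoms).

0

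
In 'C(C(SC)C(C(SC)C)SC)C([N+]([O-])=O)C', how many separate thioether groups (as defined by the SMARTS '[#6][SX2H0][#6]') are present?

3

[#6][SX2H0][#6] is the SMARTS for a thioether: an aliphatic sulfur bridging two carbons with no H on the sulfur.
The molecule carries 3 separate instances of a methylthio ether (-SCH3) meeting every constraint; each maps to a distinct set of atoms, giving 3 matches.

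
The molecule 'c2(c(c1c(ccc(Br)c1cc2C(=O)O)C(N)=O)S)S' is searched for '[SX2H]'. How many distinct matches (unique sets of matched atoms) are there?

2

[SX2H] is the SMARTS for a thiol: an aliphatic sulfur with two connections, one being H.
The molecule carries 2 separate instances of a thiol (-SH) meeting every constraint; each maps to a distinct set of atoms, giving 2 matches.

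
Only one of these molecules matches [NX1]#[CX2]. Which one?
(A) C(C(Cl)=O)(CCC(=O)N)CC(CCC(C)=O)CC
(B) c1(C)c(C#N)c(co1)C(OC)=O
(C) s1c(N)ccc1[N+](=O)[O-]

B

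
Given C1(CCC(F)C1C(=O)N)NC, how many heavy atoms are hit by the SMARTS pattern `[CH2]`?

The query [CH2] means: aliphatic carbon with exactly two hydrogens.
Check the 11 heavy atoms by environment: 3× C (H1) → no; 2× C (H2) → match; 1× C (H0) → no; 1× O (H0) → no; 1× N (H2) → no; 1× N (H1) → no; 1× C (H3) → no; 1× F (H0) → no.
That gives 2 matching atoms.

2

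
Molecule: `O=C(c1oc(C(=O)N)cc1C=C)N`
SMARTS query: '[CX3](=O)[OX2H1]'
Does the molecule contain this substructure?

The pattern [CX3](=O)[OX2H1] describes an sp2 carbon double-bonded to O and single-bonded to an -OH oxygen — a carboxylic acid.
The closest candidate here is a primary amide (-C(=O)NH2), but the carbonyl is bonded to N, not to an -OH oxygen. No other fragment satisfies the full query, so there is no match.

No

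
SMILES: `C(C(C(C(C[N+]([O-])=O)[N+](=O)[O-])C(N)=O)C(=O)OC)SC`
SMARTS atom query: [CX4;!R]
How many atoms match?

Check the 20 heavy atoms by environment: 7× C (X4, acyclic) → match; 2× C (X3, acyclic) → no; 4× O (X1, acyclic) → no; 1× N (X3, acyclic) → no; 2× N (charge +1, X3, acyclic) → no; 2× O (charge -1, X1, acyclic) → no; 1× S (X2, acyclic) → no; 1× O (X2, acyclic) → no.
That gives 7 matching atoms.

7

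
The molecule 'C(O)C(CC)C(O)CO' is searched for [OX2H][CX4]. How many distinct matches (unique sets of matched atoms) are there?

3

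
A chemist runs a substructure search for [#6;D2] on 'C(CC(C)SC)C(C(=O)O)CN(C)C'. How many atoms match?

The query [#6;D2] means: any carbon bonded to exactly two heavy atoms.
Check the 14 heavy atoms by environment: 4× C (D1) → no; 3× C (D3) → no; 3× C (D2) → match; 1× N (D3) → no; 1× S (D2) → no; 2× O (D1) → no.
That gives 3 matching atoms.

3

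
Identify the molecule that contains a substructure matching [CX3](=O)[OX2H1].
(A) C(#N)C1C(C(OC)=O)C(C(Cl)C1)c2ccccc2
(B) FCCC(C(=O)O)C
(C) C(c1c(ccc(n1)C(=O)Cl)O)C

B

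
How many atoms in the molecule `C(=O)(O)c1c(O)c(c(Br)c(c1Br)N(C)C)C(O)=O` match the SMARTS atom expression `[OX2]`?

The query [OX2] means: aliphatic oxygen with two total connections — ether, hydroxyl, or ester single-bond O.
Check the 18 heavy atoms by environment: 6× c (aromatic, X3) → no; 3× O (X2) → match; 2× Br (X1) → no; 2× C (X3) → no; 2× O (X1) → no; 1× N (X3) → no; 2× C (X4) → no.
That gives 3 matching atoms.

3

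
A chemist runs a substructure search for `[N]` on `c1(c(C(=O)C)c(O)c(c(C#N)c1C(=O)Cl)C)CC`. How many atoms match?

The query [N] means: uppercase N matches aliphatic (non-aromatic) nitrogen only.
Check the 18 heavy atoms by environment: 6× c (aromatic) → no; 7× C → no; 1× N → match; 3× O → no; 1× Cl → no.
That gives 1 matching atom.

1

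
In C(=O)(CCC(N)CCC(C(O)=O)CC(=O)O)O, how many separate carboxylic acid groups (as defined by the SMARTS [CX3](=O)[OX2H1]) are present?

3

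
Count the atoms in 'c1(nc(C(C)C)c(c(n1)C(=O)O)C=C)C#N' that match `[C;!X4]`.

4

Check the 16 heavy atoms by environment: 2× n (aromatic, X2) → no; 4× c (aromatic, X3) → no; 3× C (X4) → no; 1× C (X2) → match; 1× N (X1) → no; 3× C (X3) → match; 1× O (X1) → no; 1× O (X2) → no.
Summing the matching environments: 1 + 3 = 4 matching atoms.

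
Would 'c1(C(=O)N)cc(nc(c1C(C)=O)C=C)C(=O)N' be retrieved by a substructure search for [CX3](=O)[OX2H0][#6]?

The pattern [CX3](=O)[OX2H0][#6] describes a carbonyl carbon bonded to an oxygen that is itself bonded to carbon (no H on that O) — an ester.
The closest candidate here is a primary amide (-C(=O)NH2), but the carbonyl is bonded to N, not to an O-C linkage. No other fragment satisfies the full query, so there is no match.

No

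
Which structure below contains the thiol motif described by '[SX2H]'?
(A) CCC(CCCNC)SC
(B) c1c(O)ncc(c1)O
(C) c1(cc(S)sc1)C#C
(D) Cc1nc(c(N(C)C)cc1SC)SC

C

[SX2H] describes an aliphatic sulfur with two connections, one being H (a thiol).
(A) has a methylthio ether (-SCH3) but the sulfur has H0 (bonded to two carbons), not H1.
(B) has a hydroxyl group (-OH) but it is an -OH, not an -SH.
(C) contains a thiol (-SH), which satisfies every atom and bond constraint.
(D) has a methylthio ether (-SCH3) but the sulfur has H0 (bonded to two carbons), not H1.
So the answer is (C).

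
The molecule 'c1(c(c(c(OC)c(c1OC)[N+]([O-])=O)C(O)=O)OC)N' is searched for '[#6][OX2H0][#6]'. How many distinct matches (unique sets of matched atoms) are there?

3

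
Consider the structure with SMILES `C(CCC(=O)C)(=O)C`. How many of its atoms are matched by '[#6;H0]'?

2

The query [#6;H0] means: any carbon with no attached hydrogen.
Check the 8 heavy atoms by environment: 2× C (H2) → no; 2× C (H0) → match; 2× O (H0) → no; 2× C (H3) → no.
That gives 2 matching atoms.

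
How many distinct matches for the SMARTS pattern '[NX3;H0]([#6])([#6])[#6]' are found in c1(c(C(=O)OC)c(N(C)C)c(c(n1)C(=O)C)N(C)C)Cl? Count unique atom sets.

2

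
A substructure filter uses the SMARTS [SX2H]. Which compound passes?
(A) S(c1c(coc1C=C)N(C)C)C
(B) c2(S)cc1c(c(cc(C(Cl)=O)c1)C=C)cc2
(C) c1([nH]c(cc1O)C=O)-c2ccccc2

[SX2H] describes an aliphatic sulfur with two connections, one being H (a thiol).
(A) has a methylthio ether (-SCH3) but the sulfur has H0 (bonded to two carbons), not H1.
(B) contains a thiol (-SH), which satisfies every atom and bond constraint.
(C) has a hydroxyl group (-OH) but it is an -OH, not an -SH.
So the answer is (B).

B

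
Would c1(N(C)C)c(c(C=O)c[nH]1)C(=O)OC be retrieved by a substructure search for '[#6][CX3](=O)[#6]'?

The pattern [#6][CX3](=O)[#6] describes a carbonyl carbon (no H) flanked by two carbons — a ketone.
The closest candidate here is a methyl-ester group (-C(=O)OCH3), but one neighbour of the carbonyl carbon is O, not C. No other fragment satisfies the full query, so there is no match.

No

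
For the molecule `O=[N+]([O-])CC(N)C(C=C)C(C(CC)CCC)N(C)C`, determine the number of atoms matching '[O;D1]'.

2

The query [O;D1] means: aliphatic oxygen bonded to exactly one heavy atom.
Check the 19 heavy atoms by environment: 5× C (D2) → no; 4× C (D3) → no; 1× N (D1) → no; 1× N (charge +1, D3) → no; 1× O (charge -1, D1) → match; 1× O (D1) → match; 5× C (D1) → no; 1× N (D3) → no.
Summing the matching environments: 1 + 1 = 2 matching atoms.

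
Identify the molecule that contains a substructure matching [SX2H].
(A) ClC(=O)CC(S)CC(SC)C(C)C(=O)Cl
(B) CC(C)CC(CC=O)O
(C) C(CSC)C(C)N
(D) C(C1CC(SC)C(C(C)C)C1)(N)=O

[SX2H] describes an aliphatic sulfur with two connections, one being H (a thiol).
(A) contains a thiol (-SH), which satisfies every atom and bond constraint.
(B) has a hydroxyl group (-OH) but it is an -OH, not an -SH.
(C) has a methylthio ether (-SCH3) but the sulfur has H0 (bonded to two carbons), not H1.
(D) has a methylthio ether (-SCH3) but the sulfur has H0 (bonded to two carbons), not H1.
So the answer is (A).

A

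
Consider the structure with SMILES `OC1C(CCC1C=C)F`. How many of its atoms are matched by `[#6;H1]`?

4

Check the 9 heavy atoms by environment: 4× C (H1) → match; 3× C (H2) → no; 1× O (H1) → no; 1× F (H0) → no.
That gives 4 matching atoms.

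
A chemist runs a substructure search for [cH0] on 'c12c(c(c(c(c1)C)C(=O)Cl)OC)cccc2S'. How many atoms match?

6

Check the 17 heavy atoms by environment: 6× c (aromatic, H0) → match; 4× c (aromatic, H1) → no; 2× O (H0) → no; 2× C (H3) → no; 1× C (H0) → no; 1× Cl (H0) → no; 1× S (H1) → no.
That gives 6 matching atoms.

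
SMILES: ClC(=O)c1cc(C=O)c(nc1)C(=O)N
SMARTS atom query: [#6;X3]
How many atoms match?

8

The query [#6;X3] means: any carbon (aromatic or not) with three total connections.
Check the 14 heavy atoms by environment: 1× n (aromatic, X2) → no; 5× c (aromatic, X3) → match; 3× C (X3) → match; 3× O (X1) → no; 1× Cl (X1) → no; 1× N (X3) → no.
Summing the matching environments: 5 + 3 = 8 matching atoms.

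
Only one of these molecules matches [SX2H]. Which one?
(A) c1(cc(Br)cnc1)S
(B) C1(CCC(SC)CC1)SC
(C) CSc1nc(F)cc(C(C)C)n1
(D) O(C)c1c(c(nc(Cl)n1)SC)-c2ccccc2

A

[SX2H] describes an aliphatic sulfur with two connections, one being H (a thiol).
(A) contains a thiol (-SH), which satisfies every atom and bond constraint.
(B) has a methylthio ether (-SCH3) but the sulfur has H0 (bonded to two carbons), not H1.
(C) has a methylthio ether (-SCH3) but the sulfur has H0 (bonded to two carbons), not H1.
(D) has a methylthio ether (-SCH3) but the sulfur has H0 (bonded to two carbons), not H1.
So the answer is (A).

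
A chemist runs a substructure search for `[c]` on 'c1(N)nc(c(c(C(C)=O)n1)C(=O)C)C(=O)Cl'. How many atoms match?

Check the 16 heavy atoms by environment: 2× n (aromatic) → no; 4× c (aromatic) → match; 5× C → no; 3× O → no; 1× Cl → no; 1× N → no.
That gives 4 matching atoms.

4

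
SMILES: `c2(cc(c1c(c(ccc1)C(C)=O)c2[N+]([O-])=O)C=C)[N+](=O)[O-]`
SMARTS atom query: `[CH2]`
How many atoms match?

1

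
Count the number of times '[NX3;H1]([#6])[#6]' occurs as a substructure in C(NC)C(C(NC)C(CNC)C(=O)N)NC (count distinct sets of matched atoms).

4

[NX3;H1]([#6])[#6] is the SMARTS for a secondary amine: a trivalent nitrogen with one H, bonded to two carbons.
The molecule carries 4 separate instances of an N-methylamino group (-NHCH3) meeting every constraint; each maps to a distinct set of atoms, giving 4 matches.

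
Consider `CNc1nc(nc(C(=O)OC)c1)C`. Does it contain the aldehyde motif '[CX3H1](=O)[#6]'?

No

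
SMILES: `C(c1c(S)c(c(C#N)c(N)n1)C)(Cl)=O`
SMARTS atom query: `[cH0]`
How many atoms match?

5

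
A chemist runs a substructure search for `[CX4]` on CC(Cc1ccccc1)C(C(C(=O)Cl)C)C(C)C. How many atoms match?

The query [CX4] means: C with X4: aliphatic carbon with exactly 4 total connections (bonds + H).
Check the 18 heavy atoms by environment: 9× C (X4) → match; 1× C (X3) → no; 1× O (X1) → no; 1× Cl (X1) → no; 6× c (aromatic, X3) → no.
That gives 9 matching atoms.

9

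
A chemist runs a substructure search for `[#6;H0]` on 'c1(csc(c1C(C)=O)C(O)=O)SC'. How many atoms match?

5

Check the 13 heavy atoms by environment: 1× s (aromatic, H0) → no; 1× c (aromatic, H1) → no; 3× c (aromatic, H0) → match; 2× C (H0) → match; 2× O (H0) → no; 1× O (H1) → no; 1× S (H0) → no; 2× C (H3) → no.
Summing the matching environments: 3 + 2 = 5 matching atoms.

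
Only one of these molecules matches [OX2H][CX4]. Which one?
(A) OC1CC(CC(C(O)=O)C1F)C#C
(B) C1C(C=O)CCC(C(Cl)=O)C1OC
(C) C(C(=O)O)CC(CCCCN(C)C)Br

[OX2H][CX4] describes a hydroxyl oxygen bound to an sp3 (X4) carbon (an aliphatic alcohol).
(A) contains a hydroxyl group (-OH), which satisfies every atom and bond constraint.
(B) has a methoxy ether (-OCH3) but the oxygen has H0 (ether), not H1.
(C) has a carboxylic acid group (-C(=O)OH) but the -OH is on a CX3 carbonyl carbon, not a CX4 carbon.
So the answer is (A).

A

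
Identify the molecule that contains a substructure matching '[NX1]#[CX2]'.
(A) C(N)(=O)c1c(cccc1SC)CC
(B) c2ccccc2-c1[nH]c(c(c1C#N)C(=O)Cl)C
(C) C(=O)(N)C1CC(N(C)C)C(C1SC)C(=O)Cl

[NX1]#[CX2] describes a nitrogen triple-bonded to a two-connected carbon (a nitrile).
(A) has a primary amide (-C(=O)NH2) but the nitrogen is NX3, not NX1.
(B) contains a nitrile (-C#N), which satisfies every atom and bond constraint.
(C) has a primary amide (-C(=O)NH2) but the nitrogen is NX3, not NX1.
So the answer is (B).

B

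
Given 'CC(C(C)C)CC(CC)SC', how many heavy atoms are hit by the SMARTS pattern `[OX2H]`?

0

The query [OX2H] means: aliphatic oxygen with two connections, one of which is H — an -OH oxygen.
Check the 11 heavy atoms by environment: 2× C (H2, X4) → no; 3× C (H1, X4) → no; 5× C (H3, X4) → no; 1× S (H0, X2) → no.
No environment satisfies the query, so 0 matching atoms.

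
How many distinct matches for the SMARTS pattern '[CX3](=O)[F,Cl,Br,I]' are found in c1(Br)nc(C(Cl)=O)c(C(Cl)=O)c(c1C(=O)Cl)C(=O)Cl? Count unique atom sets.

[CX3](=O)[F,Cl,Br,I] is the SMARTS for an acyl halide: a carbonyl carbon bonded to a halogen.
The molecule carries 4 separate instances of an acyl chloride (-C(=O)Cl) meeting every constraint; each maps to a distinct set of atoms, giving 4 matches.

4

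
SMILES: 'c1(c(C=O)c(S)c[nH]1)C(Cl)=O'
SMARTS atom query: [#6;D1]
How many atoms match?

The query [#6;D1] means: carbon bonded to exactly one heavy atom.
Check the 11 heavy atoms by environment: 1× n (aromatic, D2) → no; 3× c (aromatic, D3) → no; 1× c (aromatic, D2) → no; 1× S (D1) → no; 1× C (D3) → no; 2× O (D1) → no; 1× Cl (D1) → no; 1× C (D2) → no.
No environment satisfies the query, so 0 matching atoms.

0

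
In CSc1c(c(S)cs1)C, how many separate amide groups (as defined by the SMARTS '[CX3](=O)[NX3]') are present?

0

[CX3](=O)[NX3] is the SMARTS for an amide: a carbonyl carbon bonded to a trivalent nitrogen.
No fragment in the molecule satisfies every constraint, giving 0 matches.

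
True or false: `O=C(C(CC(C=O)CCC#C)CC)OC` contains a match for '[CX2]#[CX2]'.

The pattern [CX2]#[CX2] describes a carbon-carbon triple bond — an alkyne.
The molecule carries an ethynyl group (-C#CH), whose atoms satisfy every constraint of the query, so the pattern matches.

True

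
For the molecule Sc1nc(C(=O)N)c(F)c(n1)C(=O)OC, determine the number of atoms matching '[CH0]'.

2

The query [CH0] means: aliphatic carbon with no attached hydrogen.
Check the 15 heavy atoms by environment: 2× n (aromatic, H0) → no; 4× c (aromatic, H0) → no; 1× F (H0) → no; 1× S (H1) → no; 2× C (H0) → match; 3× O (H0) → no; 1× N (H2) → no; 1× C (H3) → no.
That gives 2 matching atoms.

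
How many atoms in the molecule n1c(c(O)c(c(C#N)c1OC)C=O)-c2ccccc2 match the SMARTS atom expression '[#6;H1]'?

The query [#6;H1] means: any carbon bearing exactly one hydrogen.
Check the 19 heavy atoms by environment: 1× n (aromatic, H0) → no; 6× c (aromatic, H0) → no; 1× O (H1) → no; 1× C (H0) → no; 1× N (H0) → no; 5× c (aromatic, H1) → match; 1× C (H1) → match; 2× O (H0) → no; 1× C (H3) → no.
Summing the matching environments: 5 + 1 = 6 matching atoms.

6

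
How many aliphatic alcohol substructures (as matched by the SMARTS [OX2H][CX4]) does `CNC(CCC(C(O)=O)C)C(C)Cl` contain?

0

[OX2H][CX4] is the SMARTS for an aliphatic alcohol: a hydroxyl oxygen bound to an sp3 (X4) carbon.
The molecule has a carboxylic acid group (-C(=O)OH), but the -OH is on a CX3 carbonyl carbon, not a CX4 carbon; nothing else fits, so there are 0 matches.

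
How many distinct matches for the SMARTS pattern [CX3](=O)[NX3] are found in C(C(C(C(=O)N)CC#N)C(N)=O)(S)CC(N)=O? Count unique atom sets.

3

[CX3](=O)[NX3] is the SMARTS for an amide: a carbonyl carbon bonded to a trivalent nitrogen.
The molecule carries 3 separate instances of a primary amide (-C(=O)NH2) meeting every constraint; each maps to a distinct set of atoms, giving 3 matches.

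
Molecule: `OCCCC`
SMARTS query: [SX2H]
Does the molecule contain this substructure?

No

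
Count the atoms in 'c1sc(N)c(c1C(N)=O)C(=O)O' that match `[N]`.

2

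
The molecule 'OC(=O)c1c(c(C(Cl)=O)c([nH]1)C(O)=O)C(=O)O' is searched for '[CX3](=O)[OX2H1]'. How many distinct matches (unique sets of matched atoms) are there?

3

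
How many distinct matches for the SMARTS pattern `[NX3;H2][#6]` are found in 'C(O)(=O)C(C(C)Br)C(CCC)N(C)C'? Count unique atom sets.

0

[NX3;H2][#6] is the SMARTS for a primary amine: a trivalent nitrogen with two H attached to carbon.
The molecule has a dimethylamino group (-N(CH3)2), but the nitrogen has H0, not H2; nothing else fits, so there are 0 matches.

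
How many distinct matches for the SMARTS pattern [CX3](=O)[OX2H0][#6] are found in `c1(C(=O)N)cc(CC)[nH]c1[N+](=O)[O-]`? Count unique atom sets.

0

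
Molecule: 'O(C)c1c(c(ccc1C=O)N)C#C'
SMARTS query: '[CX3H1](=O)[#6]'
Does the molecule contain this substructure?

Yes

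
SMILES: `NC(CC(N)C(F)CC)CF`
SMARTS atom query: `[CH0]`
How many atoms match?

Check the 11 heavy atoms by environment: 3× C (H2) → no; 3× C (H1) → no; 2× F (H0) → no; 1× C (H3) → no; 2× N (H2) → no.
No environment satisfies the query, so 0 matching atoms.

0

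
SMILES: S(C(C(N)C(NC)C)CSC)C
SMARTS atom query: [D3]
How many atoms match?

3

The query [D3] means: atom with exactly three heavy-atom neighbours.
Check the 12 heavy atoms by environment: 1× C (D2) → no; 3× C (D3) → match; 4× C (D1) → no; 2× S (D2) → no; 1× N (D1) → no; 1× N (D2) → no.
That gives 3 matching atoms.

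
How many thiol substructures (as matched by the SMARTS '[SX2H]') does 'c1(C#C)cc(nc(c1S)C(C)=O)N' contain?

1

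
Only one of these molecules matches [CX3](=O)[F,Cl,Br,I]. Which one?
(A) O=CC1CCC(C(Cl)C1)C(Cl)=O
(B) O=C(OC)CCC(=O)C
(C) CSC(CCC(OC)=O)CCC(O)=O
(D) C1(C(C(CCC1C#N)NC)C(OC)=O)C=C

A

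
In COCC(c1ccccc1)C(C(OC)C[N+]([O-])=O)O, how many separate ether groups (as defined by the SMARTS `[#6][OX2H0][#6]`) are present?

2

[#6][OX2H0][#6] is the SMARTS for an ether: an aliphatic oxygen bridging two carbons with no H on the oxygen.
The molecule carries 2 separate instances of a methoxy ether (-OCH3) meeting every constraint; each maps to a distinct set of atoms, giving 2 matches.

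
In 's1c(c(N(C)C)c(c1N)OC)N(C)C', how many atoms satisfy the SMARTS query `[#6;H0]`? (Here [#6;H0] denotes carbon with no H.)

4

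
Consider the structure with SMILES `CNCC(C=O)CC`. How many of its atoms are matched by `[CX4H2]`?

Check the 8 heavy atoms by environment: 2× C (H2, X4) → match; 1× C (H1, X4) → no; 1× C (H1, X3) → no; 1× O (H0, X1) → no; 1× N (H1, X3) → no; 2× C (H3, X4) → no.
That gives 2 matching atoms.

2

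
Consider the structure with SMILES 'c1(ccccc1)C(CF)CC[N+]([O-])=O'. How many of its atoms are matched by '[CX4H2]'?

3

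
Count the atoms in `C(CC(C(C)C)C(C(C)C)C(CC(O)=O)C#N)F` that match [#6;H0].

The query [#6;H0] means: any carbon with no attached hydrogen.
Check the 18 heavy atoms by environment: 3× C (H2) → no; 5× C (H1) → no; 4× C (H3) → no; 1× F (H0) → no; 2× C (H0) → match; 1× N (H0) → no; 1× O (H0) → no; 1× O (H1) → no.
That gives 2 matching atoms.

2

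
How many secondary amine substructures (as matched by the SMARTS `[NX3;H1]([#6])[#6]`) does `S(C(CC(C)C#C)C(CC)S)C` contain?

0

[NX3;H1]([#6])[#6] is the SMARTS for a secondary amine: a trivalent nitrogen with one H, bonded to two carbons.
No fragment in the molecule satisfies every constraint, giving 0 matches.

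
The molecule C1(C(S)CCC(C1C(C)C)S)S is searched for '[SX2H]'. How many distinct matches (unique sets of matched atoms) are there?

3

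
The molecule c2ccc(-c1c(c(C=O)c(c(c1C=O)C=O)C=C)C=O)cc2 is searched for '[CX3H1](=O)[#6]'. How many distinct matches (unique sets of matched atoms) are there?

[CX3H1](=O)[#6] is the SMARTS for an aldehyde: an sp2 carbon with one H, double-bonded to O and single-bonded to carbon.
The molecule carries 4 separate instances of an aldehyde (-CHO) meeting every constraint; each maps to a distinct set of atoms, giving 4 matches.

4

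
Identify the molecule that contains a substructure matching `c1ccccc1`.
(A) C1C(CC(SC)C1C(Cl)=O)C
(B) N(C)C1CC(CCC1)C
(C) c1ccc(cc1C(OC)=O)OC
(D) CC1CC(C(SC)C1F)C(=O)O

C

c1ccccc1 describes six aromatic carbons in a ring (a benzene ring).
(A) has a methyl group (-CH3) but no six-membered all-carbon aromatic ring is present.
(B) has a methyl group (-CH3) but no six-membered all-carbon aromatic ring is present.
(C) contains the required atom environment, so the pattern matches.
(D) has a methyl group (-CH3) but no six-membered all-carbon aromatic ring is present.
So the answer is (C).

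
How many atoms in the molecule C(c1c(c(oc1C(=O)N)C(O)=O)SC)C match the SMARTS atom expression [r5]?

5

The query [r5] means: r5 matches atoms in a five-membered ring.
Check the 15 heavy atoms by environment: 1× o (aromatic, in 5-ring) → match; 4× c (aromatic, in 5-ring) → match; 5× C (acyclic) → no; 3× O (acyclic) → no; 1× N (acyclic) → no; 1× S (acyclic) → no.
Summing the matching environments: 1 + 4 = 5 matching atoms.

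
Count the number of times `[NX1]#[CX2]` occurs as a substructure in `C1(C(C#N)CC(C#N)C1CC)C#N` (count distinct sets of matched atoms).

3

[NX1]#[CX2] is the SMARTS for a nitrile: a nitrogen triple-bonded to a two-connected carbon.
The molecule carries 3 separate instances of a nitrile (-C#N) meeting every constraint; each maps to a distinct set of atoms, giving 3 matches.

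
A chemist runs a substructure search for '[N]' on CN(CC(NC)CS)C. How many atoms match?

2

The query [N] means: uppercase N matches aliphatic (non-aromatic) nitrogen only.
Check the 9 heavy atoms by environment: 6× C → no; 2× N → match; 1× S → no.
That gives 2 matching atoms.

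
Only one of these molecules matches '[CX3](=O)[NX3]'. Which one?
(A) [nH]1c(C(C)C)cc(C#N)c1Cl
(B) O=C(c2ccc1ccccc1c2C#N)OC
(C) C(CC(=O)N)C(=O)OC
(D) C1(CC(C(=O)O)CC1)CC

C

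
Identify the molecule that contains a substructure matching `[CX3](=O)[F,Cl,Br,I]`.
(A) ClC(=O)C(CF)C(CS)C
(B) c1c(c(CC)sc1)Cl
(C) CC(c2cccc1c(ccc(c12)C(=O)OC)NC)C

A

[CX3](=O)[F,Cl,Br,I] describes a carbonyl carbon bonded to a halogen (an acyl halide).
(A) contains an acyl chloride (-C(=O)Cl), which satisfies every atom and bond constraint.
(B) has a chloro substituent but the Cl is not on a carbonyl carbon.
(C) has a methyl-ester group (-C(=O)OCH3) but the carbonyl is bonded to -O-C, not to a halogen.
So the answer is (A).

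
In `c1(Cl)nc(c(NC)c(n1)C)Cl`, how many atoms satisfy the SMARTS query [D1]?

Check the 11 heavy atoms by environment: 2× n (aromatic, D2) → no; 4× c (aromatic, D3) → no; 1× N (D2) → no; 2× C (D1) → match; 2× Cl (D1) → match.
Summing the matching environments: 2 + 2 = 4 matching atoms.

4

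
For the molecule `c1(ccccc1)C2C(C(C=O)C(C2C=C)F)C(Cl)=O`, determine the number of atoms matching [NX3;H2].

0

The query [NX3;H2] means: aliphatic N with 3 total connections, two of them H — an -NH2 nitrogen (amine or amide).
Check the 19 heavy atoms by environment: 5× C (H1, X4) → no; 2× C (H1, X3) → no; 1× C (H2, X3) → no; 2× O (H0, X1) → no; 1× c (aromatic, H0, X3) → no; 5× c (aromatic, H1, X3) → no; 1× F (H0, X1) → no; 1× C (H0, X3) → no; 1× Cl (H0, X1) → no.
No environment satisfies the query, so 0 matching atoms.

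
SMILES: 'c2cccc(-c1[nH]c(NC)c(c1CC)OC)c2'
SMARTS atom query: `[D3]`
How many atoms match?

5

Check the 17 heavy atoms by environment: 1× n (aromatic, D2) → no; 5× c (aromatic, D3) → match; 5× c (aromatic, D2) → no; 1× C (D2) → no; 3× C (D1) → no; 1× N (D2) → no; 1× O (D2) → no.
That gives 5 matching atoms.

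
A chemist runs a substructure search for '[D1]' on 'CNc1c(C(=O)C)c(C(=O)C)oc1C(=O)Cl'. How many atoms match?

Check the 16 heavy atoms by environment: 1× o (aromatic, D2) → no; 4× c (aromatic, D3) → no; 3× C (D3) → no; 3× O (D1) → match; 3× C (D1) → match; 1× N (D2) → no; 1× Cl (D1) → match.
Summing the matching environments: 3 + 3 + 1 = 7 matching atoms.

7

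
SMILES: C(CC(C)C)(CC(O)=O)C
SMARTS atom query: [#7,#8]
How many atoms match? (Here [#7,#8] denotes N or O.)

Check the 10 heavy atoms by environment: 8× C → no; 2× O → match.
That gives 2 matching atoms.

2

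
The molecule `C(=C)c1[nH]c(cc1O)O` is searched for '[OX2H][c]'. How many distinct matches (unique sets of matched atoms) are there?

2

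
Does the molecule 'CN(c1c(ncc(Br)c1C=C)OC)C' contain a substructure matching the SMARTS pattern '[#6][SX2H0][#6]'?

The pattern [#6][SX2H0][#6] describes an aliphatic sulfur bridging two carbons with no H on the sulfur — a thioether.
The closest candidate here is a methoxy ether (-OCH3), but the bridging atom is O, not S. No other fragment satisfies the full query, so there is no match.

No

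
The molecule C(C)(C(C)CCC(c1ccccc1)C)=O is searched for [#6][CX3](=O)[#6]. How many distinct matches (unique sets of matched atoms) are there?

1

[#6][CX3](=O)[#6] is the SMARTS for a ketone: a carbonyl carbon (no H) flanked by two carbons.
Exactly one fragment in the molecule meets all constraints, giving 1 match.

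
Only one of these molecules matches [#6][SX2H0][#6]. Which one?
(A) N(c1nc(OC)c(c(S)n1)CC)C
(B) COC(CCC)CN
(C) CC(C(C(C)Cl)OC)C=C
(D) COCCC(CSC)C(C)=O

[#6][SX2H0][#6] describes an aliphatic sulfur bridging two carbons with no H on the sulfur (a thioether).
(A) has a thiol (-SH) but the sulfur has H1, not H0 bridging two carbons.
(B) has a methoxy ether (-OCH3) but the bridging atom is O, not S.
(C) has a methoxy ether (-OCH3) but the bridging atom is O, not S.
(D) contains a methylthio ether (-SCH3), which satisfies every atom and bond constraint.
So the answer is (D).

D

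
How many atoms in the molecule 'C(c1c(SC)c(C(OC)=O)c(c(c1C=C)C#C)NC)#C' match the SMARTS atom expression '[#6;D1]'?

6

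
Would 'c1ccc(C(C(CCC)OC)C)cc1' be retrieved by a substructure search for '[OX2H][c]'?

No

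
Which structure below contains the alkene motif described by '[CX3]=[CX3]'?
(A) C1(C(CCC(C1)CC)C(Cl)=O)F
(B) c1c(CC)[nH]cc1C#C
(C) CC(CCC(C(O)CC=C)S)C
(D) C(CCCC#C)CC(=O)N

C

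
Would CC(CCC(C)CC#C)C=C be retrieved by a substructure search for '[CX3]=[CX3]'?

The pattern [CX3]=[CX3] describes a non-aromatic C=C double bond between two sp2 carbons — an alkene.
The molecule carries a vinyl group (-CH=CH2), whose atoms satisfy every constraint of the query, so the pattern matches.

Yes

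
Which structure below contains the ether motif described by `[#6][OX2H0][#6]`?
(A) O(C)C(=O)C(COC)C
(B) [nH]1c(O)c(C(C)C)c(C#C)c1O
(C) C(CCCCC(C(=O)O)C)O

[#6][OX2H0][#6] describes an aliphatic oxygen bridging two carbons with no H on the oxygen (an ether).
(A) contains a methoxy ether (-OCH3), which satisfies every atom and bond constraint.
(B) has a hydroxyl group (-OH) but the oxygen has H1, not H0 bridging two carbons.
(C) has a carboxylic acid group (-C(=O)OH) but the -OH oxygen has H1; the =O is OX1, not OX2.
So the answer is (A).

A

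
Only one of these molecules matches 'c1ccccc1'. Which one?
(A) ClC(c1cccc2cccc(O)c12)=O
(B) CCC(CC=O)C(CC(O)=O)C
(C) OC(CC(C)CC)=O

c1ccccc1 describes six aromatic carbons in a ring (a benzene ring).
(A) contains the required atom environment, so the pattern matches.
(B) has a methyl group (-CH3) but no six-membered all-carbon aromatic ring is present.
(C) has a methyl group (-CH3) but no six-membered all-carbon aromatic ring is present.
So the answer is (A).

A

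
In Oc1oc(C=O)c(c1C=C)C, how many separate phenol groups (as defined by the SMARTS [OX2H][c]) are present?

1

[OX2H][c] is the SMARTS for a phenol: a hydroxyl oxygen attached to an aromatic carbon.
Exactly one fragment in the molecule meets all constraints, giving 1 match.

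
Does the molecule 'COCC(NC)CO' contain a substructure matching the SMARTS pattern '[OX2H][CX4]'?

Yes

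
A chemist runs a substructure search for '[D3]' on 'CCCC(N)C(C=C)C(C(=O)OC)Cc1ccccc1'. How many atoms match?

5

Check the 20 heavy atoms by environment: 4× C (D2) → no; 4× C (D3) → match; 1× N (D1) → no; 3× C (D1) → no; 1× O (D1) → no; 1× O (D2) → no; 1× c (aromatic, D3) → match; 5× c (aromatic, D2) → no.
Summing the matching environments: 4 + 1 = 5 matching atoms.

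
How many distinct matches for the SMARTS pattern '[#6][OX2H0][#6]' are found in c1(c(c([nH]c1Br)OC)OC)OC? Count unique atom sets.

[#6][OX2H0][#6] is the SMARTS for an ether: an aliphatic oxygen bridging two carbons with no H on the oxygen.
The molecule carries 3 separate instances of a methoxy ether (-OCH3) meeting every constraint; each maps to a distinct set of atoms, giving 3 matches.

3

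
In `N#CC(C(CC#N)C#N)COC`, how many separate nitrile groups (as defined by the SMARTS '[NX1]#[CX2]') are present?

3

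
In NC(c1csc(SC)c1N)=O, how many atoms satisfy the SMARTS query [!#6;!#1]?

5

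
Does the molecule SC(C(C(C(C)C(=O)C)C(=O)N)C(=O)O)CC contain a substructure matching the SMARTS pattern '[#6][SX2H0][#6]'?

The pattern [#6][SX2H0][#6] describes an aliphatic sulfur bridging two carbons with no H on the sulfur — a thioether.
The closest candidate here is a thiol (-SH), but the sulfur has H1, not H0 bridging two carbons. No other fragment satisfies the full query, so there is no match.

No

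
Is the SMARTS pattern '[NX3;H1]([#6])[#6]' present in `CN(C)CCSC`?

No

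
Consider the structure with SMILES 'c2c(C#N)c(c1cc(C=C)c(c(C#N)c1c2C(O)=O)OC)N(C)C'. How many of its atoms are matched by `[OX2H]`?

The query [OX2H] means: aliphatic oxygen with two connections, one of which is H — an -OH oxygen.
Check the 24 heavy atoms by environment: 8× c (aromatic, H0, X3) → no; 2× c (aromatic, H1, X3) → no; 1× O (H0, X2) → no; 3× C (H3, X4) → no; 2× C (H0, X2) → no; 2× N (H0, X1) → no; 1× N (H0, X3) → no; 1× C (H0, X3) → no; 1× O (H0, X1) → no; 1× O (H1, X2) → match; 1× C (H1, X3) → no; 1× C (H2, X3) → no.
That gives 1 matching atom.

1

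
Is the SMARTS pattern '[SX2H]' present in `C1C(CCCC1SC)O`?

No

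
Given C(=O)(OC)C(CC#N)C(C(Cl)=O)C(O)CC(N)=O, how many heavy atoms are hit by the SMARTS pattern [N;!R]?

The query [N;!R] means: aliphatic nitrogen not in a ring.
Check the 18 heavy atoms by environment: 10× C (acyclic) → no; 5× O (acyclic) → no; 1× Cl (acyclic) → no; 2× N (acyclic) → match.
That gives 2 matching atoms.

2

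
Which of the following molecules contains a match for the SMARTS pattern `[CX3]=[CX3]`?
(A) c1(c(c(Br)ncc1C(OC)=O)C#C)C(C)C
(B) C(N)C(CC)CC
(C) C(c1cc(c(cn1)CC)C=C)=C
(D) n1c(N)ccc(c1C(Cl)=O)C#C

C

[CX3]=[CX3] describes a non-aromatic C=C double bond between two sp2 carbons (an alkene).
(A) has an ethynyl group (-C#CH) but the C-C bond is a triple bond, not a double bond.
(B) has an ethyl group (-CH2CH3) but its C-C bond is a single bond between CX4 carbons, not CX3=CX3.
(C) contains a vinyl group (-CH=CH2), which satisfies every atom and bond constraint.
(D) has an ethynyl group (-C#CH) but the C-C bond is a triple bond, not a double bond.
So the answer is (C).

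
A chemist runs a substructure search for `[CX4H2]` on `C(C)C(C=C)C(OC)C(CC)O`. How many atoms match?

Check the 12 heavy atoms by environment: 3× C (H3, X4) → no; 2× C (H2, X4) → match; 3× C (H1, X4) → no; 1× C (H1, X3) → no; 1× C (H2, X3) → no; 1× O (H1, X2) → no; 1× O (H0, X2) → no.
That gives 2 matching atoms.

2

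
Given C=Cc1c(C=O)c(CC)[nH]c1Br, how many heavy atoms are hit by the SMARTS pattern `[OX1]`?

The query [OX1] means: aliphatic oxygen with one total connection — typically a carbonyl =O or an oxide.
Check the 12 heavy atoms by environment: 1× n (aromatic, X3) → no; 4× c (aromatic, X3) → no; 3× C (X3) → no; 2× C (X4) → no; 1× Br (X1) → no; 1× O (X1) → match.
That gives 1 matching atom.

1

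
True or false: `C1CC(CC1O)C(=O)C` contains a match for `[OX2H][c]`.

The pattern [OX2H][c] describes a hydroxyl oxygen attached to an aromatic carbon — a phenol.
The closest candidate here is a hydroxyl group (-OH), but the -OH is on an aliphatic carbon, not an aromatic c. No other fragment satisfies the full query, so there is no match.

False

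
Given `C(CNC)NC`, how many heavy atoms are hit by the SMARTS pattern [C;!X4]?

Check the 6 heavy atoms by environment: 4× C (X4) → no; 2× N (X3) → no.
No environment satisfies the query, so 0 matching atoms.

0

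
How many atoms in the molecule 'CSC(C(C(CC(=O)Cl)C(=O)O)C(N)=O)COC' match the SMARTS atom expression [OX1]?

3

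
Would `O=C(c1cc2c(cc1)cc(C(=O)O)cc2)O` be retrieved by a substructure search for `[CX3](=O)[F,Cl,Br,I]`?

No

The pattern [CX3](=O)[F,Cl,Br,I] describes a carbonyl carbon bonded to a halogen — an acyl halide.
The closest candidate here is a carboxylic acid group (-C(=O)OH), but the carbonyl is bonded to -OH, not to a halogen. No other fragment satisfies the full query, so there is no match.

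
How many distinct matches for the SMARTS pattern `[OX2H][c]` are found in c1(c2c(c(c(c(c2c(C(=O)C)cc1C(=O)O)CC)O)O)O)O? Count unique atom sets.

[OX2H][c] is the SMARTS for a phenol: a hydroxyl oxygen attached to an aromatic carbon.
The molecule carries 4 separate instances of a hydroxyl group (-OH) meeting every constraint; each maps to a distinct set of atoms, giving 4 matches.

4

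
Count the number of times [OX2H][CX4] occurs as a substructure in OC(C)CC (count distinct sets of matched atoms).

1

[OX2H][CX4] is the SMARTS for an aliphatic alcohol: a hydroxyl oxygen bound to an sp3 (X4) carbon.
Exactly one fragment in the molecule meets all constraints, giving 1 match.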